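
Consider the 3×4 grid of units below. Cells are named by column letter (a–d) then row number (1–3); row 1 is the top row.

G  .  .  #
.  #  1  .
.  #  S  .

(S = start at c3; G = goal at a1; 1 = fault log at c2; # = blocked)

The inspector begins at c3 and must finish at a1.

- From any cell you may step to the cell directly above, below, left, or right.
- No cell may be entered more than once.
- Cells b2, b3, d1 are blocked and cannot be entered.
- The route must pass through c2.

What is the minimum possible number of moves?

Any route passes through c2 somewhere between c3 and a1. Summing Manhattan distances along the two legs (c3 → c2 → a1) gives a lower bound of 1 + 3 = 4 moves.
A route of 4 moves achieves this: c3 → c2 → c1 → b1 → a1.
Since 4 matches the lower bound, it is optimal.

4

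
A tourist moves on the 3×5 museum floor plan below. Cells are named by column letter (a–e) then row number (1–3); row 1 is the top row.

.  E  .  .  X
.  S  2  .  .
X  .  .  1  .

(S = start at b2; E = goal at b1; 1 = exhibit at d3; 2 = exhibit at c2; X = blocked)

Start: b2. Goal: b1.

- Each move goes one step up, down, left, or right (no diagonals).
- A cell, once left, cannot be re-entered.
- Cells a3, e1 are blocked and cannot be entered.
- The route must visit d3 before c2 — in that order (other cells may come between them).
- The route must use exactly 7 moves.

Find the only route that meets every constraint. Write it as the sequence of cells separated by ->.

b2 -> b3 -> c3 -> d3 -> d2 -> c2 -> c1 -> b1

The waypoints must appear in the order d3, c2, with no cell reused.
Route from b2: down to b3, 2× right (reaching d3), up to d2, left to c2, up to c1, left to b1 — 7 moves in all.
Check: order respected (1 at step 3, 2 at step 5); 7 moves as required.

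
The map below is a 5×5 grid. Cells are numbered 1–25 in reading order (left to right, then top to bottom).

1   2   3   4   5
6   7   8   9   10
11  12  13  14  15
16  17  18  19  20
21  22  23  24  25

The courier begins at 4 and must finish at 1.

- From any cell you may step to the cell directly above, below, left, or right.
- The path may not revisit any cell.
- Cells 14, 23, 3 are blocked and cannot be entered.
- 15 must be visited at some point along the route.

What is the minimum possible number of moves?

11

Any route passes through 15 somewhere between 4 and 1. Summing Manhattan distances along the two legs (4 → 15 → 1) gives a lower bound of 3 + 6 = 9 moves.
The shortest route satisfying every rule uses 11 moves: 4 → 9 → 10 → 15 → 20 → 19 → 18 → 13 → 8 → 7 → 2 → 1.
The no-revisit rule (legs can't share cells) pushes the minimum above the 9-move bound; an exhaustive check rules out every length from 9 to 10, leaving 11 as the minimum.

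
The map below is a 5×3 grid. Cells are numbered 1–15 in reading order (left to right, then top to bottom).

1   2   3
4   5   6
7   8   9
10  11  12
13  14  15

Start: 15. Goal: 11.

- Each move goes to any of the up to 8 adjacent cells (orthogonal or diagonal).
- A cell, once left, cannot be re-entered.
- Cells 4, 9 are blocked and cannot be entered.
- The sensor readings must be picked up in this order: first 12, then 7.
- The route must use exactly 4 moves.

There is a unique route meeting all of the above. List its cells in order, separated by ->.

15 -> 12 -> 8 -> 7 -> 11

The waypoints must appear in the order 12, 7, with no cell reused.
Route from 15: up 1 to 12, up-left 1 to 8, left 1 to 7, down-right 1 to 11 — 4 moves in all.
Check: order respected (12 at step 1, 7 at step 3); 4 moves as required.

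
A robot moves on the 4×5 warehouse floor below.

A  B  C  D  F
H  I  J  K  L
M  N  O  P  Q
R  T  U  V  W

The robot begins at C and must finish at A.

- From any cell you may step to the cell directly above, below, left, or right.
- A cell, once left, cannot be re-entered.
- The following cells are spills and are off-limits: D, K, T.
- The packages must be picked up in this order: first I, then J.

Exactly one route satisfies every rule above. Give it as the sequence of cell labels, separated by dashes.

The waypoints must appear in the order I, J, with no cell reused.
Route from C: left to B, down to I, right to J, down to O, 2× left (reaching M), 2× up (reaching A) — 8 moves in all.
Check: order respected (I at step 2, J at step 3).

C - B - I - J - O - N - M - H - A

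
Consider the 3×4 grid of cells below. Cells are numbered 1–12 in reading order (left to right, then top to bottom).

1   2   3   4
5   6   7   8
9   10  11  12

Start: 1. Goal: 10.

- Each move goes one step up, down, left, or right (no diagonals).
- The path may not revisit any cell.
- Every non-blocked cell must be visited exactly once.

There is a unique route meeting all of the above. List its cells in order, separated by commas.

1, 2, 3, 4, 8, 12, 11, 7, 6, 5, 9, 10

Need to visit all 12 open cells exactly once, starting at 1 and ending at 10.
Route from 1: right 3 to 4, down 2 to 12, left 1 to 11, up 1 to 7, left 2 to 5, down 1 to 9, right 1 to 10 — 11 moves in all.
Check: all 12 open cells covered.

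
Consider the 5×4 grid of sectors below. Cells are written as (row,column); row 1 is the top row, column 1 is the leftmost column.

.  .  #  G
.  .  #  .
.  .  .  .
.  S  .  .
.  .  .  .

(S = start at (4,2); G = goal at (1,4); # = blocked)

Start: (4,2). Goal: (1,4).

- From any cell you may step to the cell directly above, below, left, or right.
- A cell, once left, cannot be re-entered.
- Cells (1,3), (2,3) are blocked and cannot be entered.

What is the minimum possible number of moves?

5

The Manhattan distance from (4,2) to (1,4) is |4−1| + |2−4| = 5, so at least 5 moves are needed.
A route of 5 moves achieves this: (4,2) → (3,2) → (3,3) → (3,4) → (2,4) → (1,4).
Since 5 matches the lower bound, it is optimal.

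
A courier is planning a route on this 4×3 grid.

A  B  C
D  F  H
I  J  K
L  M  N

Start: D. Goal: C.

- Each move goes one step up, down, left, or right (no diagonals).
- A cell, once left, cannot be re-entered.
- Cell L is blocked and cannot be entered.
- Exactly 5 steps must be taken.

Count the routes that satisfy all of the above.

5

Need simple routes of exactly 5 moves from D to C (Manhattan distance 3, so 1 moves are spent on a detour and 1 undoing it).
Enumerating: D A B F H C | D I J F B C | D I J F H C | D I J K H C | D F J K H C.
That gives 5 routes.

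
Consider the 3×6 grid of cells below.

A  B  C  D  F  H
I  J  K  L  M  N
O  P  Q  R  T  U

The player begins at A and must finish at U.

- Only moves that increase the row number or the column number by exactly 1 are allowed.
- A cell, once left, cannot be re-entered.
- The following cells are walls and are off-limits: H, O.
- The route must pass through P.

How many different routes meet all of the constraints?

A right/down-only route from A to U makes exactly 2 down-moves and 5 right-moves in some order.
With no other constraints that would be C(7,2) = 21 routes.
Split at P and multiply the segment counts (each segment already excludes blocked cells): A→P: 2; P→U: 1; product = 2.
That gives 2 routes.

2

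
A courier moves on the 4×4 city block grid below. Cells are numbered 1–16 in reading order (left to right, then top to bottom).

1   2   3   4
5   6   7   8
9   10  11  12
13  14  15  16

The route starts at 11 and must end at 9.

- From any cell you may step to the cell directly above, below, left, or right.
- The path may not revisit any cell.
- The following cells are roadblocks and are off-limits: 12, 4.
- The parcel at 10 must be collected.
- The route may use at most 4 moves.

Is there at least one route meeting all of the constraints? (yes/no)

yes

One route that works: 11 → 10 → 9.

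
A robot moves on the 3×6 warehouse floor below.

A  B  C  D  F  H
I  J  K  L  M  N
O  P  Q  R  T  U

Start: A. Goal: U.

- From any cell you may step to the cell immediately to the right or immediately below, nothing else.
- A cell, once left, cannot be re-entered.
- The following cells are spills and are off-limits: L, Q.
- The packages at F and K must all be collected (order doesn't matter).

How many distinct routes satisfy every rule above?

0

A right/down-only route from A to U makes exactly 2 down-moves and 5 right-moves in some order.
With no other constraints that would be C(7,2) = 21 routes.
K is below but to the left of F: going F → K would need a leftward move and K → F an upward move, so no right/down-only route can visit both required cells.
No route satisfies every constraint, so the count is 0.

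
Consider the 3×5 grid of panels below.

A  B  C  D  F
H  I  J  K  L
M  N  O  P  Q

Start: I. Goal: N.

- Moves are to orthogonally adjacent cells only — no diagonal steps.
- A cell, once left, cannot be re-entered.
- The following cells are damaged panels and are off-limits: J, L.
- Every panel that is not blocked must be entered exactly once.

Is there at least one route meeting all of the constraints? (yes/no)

Cell F has only one open neighbour but is neither the start nor the goal, so a Hamiltonian route would have to both enter and leave it through the same neighbour — impossible without revisiting.

no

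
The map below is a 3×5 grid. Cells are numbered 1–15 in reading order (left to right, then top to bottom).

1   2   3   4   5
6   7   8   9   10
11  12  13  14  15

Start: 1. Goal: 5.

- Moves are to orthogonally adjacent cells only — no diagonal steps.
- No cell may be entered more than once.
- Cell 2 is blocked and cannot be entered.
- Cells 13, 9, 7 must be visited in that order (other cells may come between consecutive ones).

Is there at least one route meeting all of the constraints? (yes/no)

no

Ignoring the required order, 16 revisit-free routes from 1 to 5 pass through all of 13, 9, and 7; the waypoint orders that occur are 7 → 13 → 9 (16) — never 13 → 9 → 7.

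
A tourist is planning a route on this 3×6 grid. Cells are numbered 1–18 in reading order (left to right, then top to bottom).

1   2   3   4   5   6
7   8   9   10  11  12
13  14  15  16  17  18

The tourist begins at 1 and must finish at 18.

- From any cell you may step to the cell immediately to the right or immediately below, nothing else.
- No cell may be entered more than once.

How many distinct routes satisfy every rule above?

21

A right/down-only route from 1 to 18 makes exactly 2 down-moves and 5 right-moves in some order.
With no other constraints that would be C(7,2) = 21 routes.
That gives 21 routes.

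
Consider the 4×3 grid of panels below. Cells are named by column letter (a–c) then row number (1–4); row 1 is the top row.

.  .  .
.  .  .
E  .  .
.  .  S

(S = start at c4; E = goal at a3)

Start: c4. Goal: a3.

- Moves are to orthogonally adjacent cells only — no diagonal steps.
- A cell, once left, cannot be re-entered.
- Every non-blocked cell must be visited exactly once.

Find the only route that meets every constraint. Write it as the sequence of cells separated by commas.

c4, c3, c2, c1, b1, a1, a2, b2, b3, b4, a4, a3

Need to visit all 12 open cells exactly once, starting at c4 and ending at a3.
Route from c4: up 3 to c1, left 2 to a1, down 1 to a2, right 1 to b2, down 2 to b4, left 1 to a4, up 1 to a3 — 11 moves in all.
Check: all 12 open cells covered.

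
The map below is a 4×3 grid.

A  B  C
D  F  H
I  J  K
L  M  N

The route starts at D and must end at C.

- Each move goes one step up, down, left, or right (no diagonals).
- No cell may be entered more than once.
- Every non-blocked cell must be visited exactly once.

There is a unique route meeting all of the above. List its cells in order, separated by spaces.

Need to visit all 12 open cells exactly once, starting at D and ending at C.
Cell L has only two open neighbours (I and M), so the path must pass straight through it: one of those is the cell it's entered from and the other is where it exits.
Route from D: up to A, right to B, 2× down (reaching J), left to I, down to L, 2× right (reaching N), 3× up (reaching C) — 11 moves in all.
Check: all 12 open cells covered.

D A B F J I L M N K H C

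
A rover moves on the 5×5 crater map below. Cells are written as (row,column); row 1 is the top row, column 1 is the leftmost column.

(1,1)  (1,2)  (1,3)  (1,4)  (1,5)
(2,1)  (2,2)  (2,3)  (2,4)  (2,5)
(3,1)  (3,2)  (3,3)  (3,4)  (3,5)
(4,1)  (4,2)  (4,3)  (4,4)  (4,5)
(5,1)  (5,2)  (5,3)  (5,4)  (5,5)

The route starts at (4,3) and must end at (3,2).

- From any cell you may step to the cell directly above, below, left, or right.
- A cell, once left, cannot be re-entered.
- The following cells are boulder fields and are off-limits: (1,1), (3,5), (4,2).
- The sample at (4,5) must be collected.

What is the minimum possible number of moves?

8

Any route passes through (4,5) somewhere between (4,3) and (3,2). Summing Manhattan distances along the two legs ((4,3) → (4,5) → (3,2)) gives a lower bound of 2 + 4 = 6 moves.
The shortest route satisfying every rule uses 8 moves: (4,3) → (5,3) → (5,4) → (5,5) → (4,5) → (4,4) → (3,4) → (3,3) → (3,2).
The bound of 6 isn't tight here; checking systematically, no route of length 6 through 7 satisfies every constraint, so 8 is the minimum.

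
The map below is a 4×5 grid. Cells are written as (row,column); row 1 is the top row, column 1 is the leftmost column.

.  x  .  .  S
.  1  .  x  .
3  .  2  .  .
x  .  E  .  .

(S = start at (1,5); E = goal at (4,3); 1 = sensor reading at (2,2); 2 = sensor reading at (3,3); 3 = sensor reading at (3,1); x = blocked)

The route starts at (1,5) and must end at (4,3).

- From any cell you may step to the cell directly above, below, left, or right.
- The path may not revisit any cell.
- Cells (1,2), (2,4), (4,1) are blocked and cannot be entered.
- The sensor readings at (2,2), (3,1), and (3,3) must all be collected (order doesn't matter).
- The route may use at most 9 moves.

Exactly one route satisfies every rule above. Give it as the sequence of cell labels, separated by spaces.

The 9-move cap with required stops at (2,2), (3,1), (3,3) leaves no slack for detours.
Route from (1,5): left 2 to (1,3), down 1 to (2,3), left 2 to (2,1), down 1 to (3,1), right 2 to (3,3), down 1 to (4,3) — 9 moves in all.
Check: all required cells visited; 9 ≤ 9 moves.

(1,5) (1,4) (1,3) (2,3) (2,2) (2,1) (3,1) (3,2) (3,3) (4,3)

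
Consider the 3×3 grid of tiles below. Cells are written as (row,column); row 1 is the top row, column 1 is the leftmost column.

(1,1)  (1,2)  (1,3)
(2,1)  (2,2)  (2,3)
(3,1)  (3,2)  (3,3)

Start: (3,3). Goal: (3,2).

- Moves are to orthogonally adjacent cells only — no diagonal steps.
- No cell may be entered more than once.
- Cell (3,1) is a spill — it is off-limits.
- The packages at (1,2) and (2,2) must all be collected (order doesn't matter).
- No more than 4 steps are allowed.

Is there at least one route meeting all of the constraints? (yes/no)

no

Even ignoring the no-revisit rule, getting from (3,3) to (3,2), taking the cheapest ordering (3,3) → (2,2) → (1,2) → (3,2) needs at least 2 + 1 + 2 = 5 moves (Manhattan distance per leg), which exceeds the 4-move limit.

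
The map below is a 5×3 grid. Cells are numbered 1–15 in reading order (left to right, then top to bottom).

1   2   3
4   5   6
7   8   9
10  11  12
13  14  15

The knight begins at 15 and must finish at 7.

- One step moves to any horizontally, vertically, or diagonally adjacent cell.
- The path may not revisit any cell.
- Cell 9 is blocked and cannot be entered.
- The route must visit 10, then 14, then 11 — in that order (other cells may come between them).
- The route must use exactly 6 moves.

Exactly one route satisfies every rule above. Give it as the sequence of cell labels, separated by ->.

The waypoints must appear in the order 10, 14, 11, with no cell reused.
Route from 15: up to 12, up-left to 8, down-left to 10, down-right to 14, up to 11, up-left to 7 — 6 moves in all.
Check: order respected (10 at step 3, 14 at step 4, 11 at step 5); 6 moves as required.

15 -> 12 -> 8 -> 10 -> 14 -> 11 -> 7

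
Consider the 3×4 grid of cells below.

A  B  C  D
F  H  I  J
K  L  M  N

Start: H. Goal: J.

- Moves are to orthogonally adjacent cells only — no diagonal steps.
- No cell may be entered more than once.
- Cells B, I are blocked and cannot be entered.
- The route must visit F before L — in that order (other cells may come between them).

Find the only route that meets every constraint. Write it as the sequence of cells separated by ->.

The waypoints must appear in the order F, L, with no cell reused.
Route from H: left to F, down to K, 3× right (reaching N), up to J — 6 moves in all.
Check: order respected (F at step 1, L at step 3).

H -> F -> K -> L -> M -> N -> J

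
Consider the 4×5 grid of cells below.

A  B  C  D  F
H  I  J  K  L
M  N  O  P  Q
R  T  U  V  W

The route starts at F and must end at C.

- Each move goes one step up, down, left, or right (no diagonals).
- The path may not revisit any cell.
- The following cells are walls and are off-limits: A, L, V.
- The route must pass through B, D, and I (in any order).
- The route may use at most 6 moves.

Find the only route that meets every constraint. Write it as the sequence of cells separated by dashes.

The budget equals the shortest possible length, so every move has to be on a shortest route through the required cells.
Route from F: left 1 to D, down 1 to K, left 2 to I, up 1 to B, right 1 to C — 6 moves in all.
Check: all required cells visited; 6 ≤ 6 moves.

F - D - K - J - I - B - C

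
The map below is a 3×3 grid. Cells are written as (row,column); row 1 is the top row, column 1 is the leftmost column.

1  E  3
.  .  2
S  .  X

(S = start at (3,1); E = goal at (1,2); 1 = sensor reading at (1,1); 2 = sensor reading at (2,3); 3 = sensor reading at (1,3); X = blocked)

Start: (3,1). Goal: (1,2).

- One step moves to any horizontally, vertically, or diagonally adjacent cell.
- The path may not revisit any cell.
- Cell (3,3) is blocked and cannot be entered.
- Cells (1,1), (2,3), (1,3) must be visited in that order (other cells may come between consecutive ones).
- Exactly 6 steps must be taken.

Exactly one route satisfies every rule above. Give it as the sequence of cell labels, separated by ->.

(3,1) -> (2,1) -> (1,1) -> (2,2) -> (2,3) -> (1,3) -> (1,2)

The waypoints must appear in the order (1,1), (2,3), (1,3), with no cell reused.
Route from (3,1): 2× up (reaching (1,1)), down-right to (2,2), right to (2,3), up to (1,3), left to (1,2) — 6 moves in all.
Check: order respected (1 at step 2, 2 at step 4, 3 at step 5); 6 moves as required.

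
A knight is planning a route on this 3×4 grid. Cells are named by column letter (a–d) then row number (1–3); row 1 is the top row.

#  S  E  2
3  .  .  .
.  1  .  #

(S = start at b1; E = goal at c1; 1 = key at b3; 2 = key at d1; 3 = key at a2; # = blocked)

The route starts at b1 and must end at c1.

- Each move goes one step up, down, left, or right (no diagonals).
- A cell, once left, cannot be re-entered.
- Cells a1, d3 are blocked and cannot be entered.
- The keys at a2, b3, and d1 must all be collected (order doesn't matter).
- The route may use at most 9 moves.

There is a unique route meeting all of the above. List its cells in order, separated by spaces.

Any route must reach a2, b3, and d1 and still end at c1 within 9 moves, so the order of the required stops is forced.
Route from b1: down 1 to b2, left 1 to a2, down 1 to a3, right 2 to c3, up 1 to c2, right 1 to d2, up 1 to d1, left 1 to c1 — 9 moves in all.
Check: all required cells visited; 9 ≤ 9 moves.

b1 b2 a2 a3 b3 c3 c2 d2 d1 c1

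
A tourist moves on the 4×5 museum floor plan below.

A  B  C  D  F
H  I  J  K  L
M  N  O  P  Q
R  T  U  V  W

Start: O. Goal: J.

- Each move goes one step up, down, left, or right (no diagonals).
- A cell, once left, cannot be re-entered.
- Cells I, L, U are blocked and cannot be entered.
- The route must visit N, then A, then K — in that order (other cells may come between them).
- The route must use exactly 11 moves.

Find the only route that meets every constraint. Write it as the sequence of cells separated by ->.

O -> N -> T -> R -> M -> H -> A -> B -> C -> D -> K -> J

The waypoints must appear in the order N, A, K, with no cell reused.
Route from O: left 1 to N, down 1 to T, left 1 to R, up 3 to A, right 3 to D, down 1 to K, left 1 to J — 11 moves in all.
Check: order respected (N at step 1, A at step 6, K at step 10); 11 moves as required.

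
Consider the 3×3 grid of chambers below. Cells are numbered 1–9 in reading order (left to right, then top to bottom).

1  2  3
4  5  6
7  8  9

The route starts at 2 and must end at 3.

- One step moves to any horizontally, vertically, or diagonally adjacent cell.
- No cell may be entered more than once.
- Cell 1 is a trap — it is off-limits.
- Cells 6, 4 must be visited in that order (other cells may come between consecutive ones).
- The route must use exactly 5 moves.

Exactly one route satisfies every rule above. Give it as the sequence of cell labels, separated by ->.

2 -> 6 -> 8 -> 4 -> 5 -> 3

The waypoints must appear in the order 6, 4, with no cell reused.
Route from 2: down-right 1 to 6, down-left 1 to 8, up-left 1 to 4, right 1 to 5, up-right 1 to 3 — 5 moves in all.
Check: order respected (6 at step 1, 4 at step 3); 5 moves as required.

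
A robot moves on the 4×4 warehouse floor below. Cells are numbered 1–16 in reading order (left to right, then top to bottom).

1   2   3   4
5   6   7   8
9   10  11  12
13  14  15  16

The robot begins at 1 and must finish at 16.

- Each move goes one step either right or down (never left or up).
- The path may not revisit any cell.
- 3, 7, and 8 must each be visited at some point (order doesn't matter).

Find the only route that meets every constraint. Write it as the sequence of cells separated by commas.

Moves only go right or down, so the column and row indices never decrease.
Route from 1: 2× right (reaching 3), down to 7, right to 8, 2× down (reaching 16) — 6 moves in all.
Check: all required cells visited.

1, 2, 3, 7, 8, 12, 16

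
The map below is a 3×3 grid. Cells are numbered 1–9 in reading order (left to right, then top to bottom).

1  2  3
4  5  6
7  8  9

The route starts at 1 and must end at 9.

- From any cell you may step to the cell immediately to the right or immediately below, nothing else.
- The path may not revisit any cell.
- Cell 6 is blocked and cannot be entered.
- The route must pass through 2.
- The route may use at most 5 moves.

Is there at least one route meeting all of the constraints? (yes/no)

One route that works: 1 → 2 → 5 → 8 → 9.

yes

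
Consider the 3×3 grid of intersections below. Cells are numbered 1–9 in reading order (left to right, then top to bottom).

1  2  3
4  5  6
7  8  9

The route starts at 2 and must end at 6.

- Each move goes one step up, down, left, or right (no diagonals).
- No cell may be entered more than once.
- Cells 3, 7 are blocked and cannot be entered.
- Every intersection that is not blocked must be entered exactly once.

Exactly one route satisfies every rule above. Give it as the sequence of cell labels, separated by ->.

2 -> 1 -> 4 -> 5 -> 8 -> 9 -> 6

Need to visit all 7 open cells exactly once, starting at 2 and ending at 6.
Cell 1 has only two open neighbours (4 and 2), so the path must pass straight through it: one of those is the cell it's entered from and the other is where it exits.
Route from 2: left 1 to 1, down 1 to 4, right 1 to 5, down 1 to 8, right 1 to 9, up 1 to 6 — 6 moves in all.
Check: all 7 open cells covered.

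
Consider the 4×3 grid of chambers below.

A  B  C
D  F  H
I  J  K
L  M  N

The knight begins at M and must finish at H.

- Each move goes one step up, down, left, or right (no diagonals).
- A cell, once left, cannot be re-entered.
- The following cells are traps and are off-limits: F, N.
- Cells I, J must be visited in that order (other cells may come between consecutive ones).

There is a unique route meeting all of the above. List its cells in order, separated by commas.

M, L, I, J, K, H

The waypoints must appear in the order I, J, with no cell reused.
Route from M: left 1 to L, up 1 to I, right 2 to K, up 1 to H — 5 moves in all.
Check: order respected (I at step 2, J at step 3).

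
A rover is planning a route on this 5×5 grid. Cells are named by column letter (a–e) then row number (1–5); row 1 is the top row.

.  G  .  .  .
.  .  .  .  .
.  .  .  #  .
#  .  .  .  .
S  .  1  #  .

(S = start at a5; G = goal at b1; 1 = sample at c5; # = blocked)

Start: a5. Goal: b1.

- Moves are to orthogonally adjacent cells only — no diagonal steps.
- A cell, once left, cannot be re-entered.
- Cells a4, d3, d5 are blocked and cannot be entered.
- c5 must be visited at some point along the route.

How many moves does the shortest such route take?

Any route passes through c5 somewhere between a5 and b1. Summing Manhattan distances along the two legs (a5 → c5 → b1) gives a lower bound of 2 + 5 = 7 moves.
A route of 7 moves achieves this: a5 → b5 → c5 → c4 → c3 → c2 → c1 → b1.
Since 7 matches the lower bound, it is optimal.

7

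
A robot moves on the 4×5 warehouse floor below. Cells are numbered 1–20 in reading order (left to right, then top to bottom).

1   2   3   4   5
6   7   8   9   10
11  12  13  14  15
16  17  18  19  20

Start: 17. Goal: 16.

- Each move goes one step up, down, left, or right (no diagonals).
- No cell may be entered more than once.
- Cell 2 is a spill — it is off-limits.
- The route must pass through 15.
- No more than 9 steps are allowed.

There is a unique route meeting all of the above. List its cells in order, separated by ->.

The budget equals the shortest possible length, so every move has to be on a shortest route through the required cells.
Route from 17: right 3 to 20, up 1 to 15, left 4 to 11, down 1 to 16 — 9 moves in all.
Check: all required cells visited; 9 ≤ 9 moves.

17 -> 18 -> 19 -> 20 -> 15 -> 14 -> 13 -> 12 -> 11 -> 16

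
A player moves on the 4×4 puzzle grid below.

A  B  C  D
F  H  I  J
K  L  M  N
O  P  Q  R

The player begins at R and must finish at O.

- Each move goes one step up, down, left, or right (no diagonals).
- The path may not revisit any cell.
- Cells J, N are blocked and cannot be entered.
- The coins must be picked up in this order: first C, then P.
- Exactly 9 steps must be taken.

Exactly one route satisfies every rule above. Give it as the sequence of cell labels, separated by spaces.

The waypoints must appear in the order C, P, with no cell reused.
Route from R: left to Q, 3× up (reaching C), left to B, 3× down (reaching P), left to O — 9 moves in all.
Check: order respected (C at step 4, P at step 8); 9 moves as required.

R Q M I C B H L P O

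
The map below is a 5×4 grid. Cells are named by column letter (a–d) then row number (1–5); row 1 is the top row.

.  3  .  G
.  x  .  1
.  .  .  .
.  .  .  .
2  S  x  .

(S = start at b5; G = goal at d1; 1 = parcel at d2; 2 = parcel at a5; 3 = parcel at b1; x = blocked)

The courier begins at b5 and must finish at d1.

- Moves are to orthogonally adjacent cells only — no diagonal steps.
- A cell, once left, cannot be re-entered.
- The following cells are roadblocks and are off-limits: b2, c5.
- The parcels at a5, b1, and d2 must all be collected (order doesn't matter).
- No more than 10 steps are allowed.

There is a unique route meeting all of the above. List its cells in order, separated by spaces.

The 10-move cap with required stops at a5, b1, d2 leaves no slack for detours.
Route from b5: left to a5, 4× up (reaching a1), 2× right (reaching c1), down to c2, right to d2, up to d1 — 10 moves in all.
Check: all required cells visited; 10 ≤ 10 moves.

b5 a5 a4 a3 a2 a1 b1 c1 c2 d2 d1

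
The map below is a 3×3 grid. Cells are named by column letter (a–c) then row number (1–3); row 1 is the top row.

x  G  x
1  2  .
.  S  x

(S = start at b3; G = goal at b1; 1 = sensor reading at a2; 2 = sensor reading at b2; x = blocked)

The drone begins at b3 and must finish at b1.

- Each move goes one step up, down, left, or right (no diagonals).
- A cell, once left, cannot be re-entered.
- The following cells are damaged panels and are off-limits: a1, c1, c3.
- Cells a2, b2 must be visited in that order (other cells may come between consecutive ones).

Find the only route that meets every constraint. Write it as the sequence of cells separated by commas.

The waypoints must appear in the order a2, b2, with no cell reused.
Route from b3: left to a3, up to a2, right to b2, up to b1 — 4 moves in all.
Check: order respected (1 at step 2, 2 at step 3).

b3, a3, a2, b2, b1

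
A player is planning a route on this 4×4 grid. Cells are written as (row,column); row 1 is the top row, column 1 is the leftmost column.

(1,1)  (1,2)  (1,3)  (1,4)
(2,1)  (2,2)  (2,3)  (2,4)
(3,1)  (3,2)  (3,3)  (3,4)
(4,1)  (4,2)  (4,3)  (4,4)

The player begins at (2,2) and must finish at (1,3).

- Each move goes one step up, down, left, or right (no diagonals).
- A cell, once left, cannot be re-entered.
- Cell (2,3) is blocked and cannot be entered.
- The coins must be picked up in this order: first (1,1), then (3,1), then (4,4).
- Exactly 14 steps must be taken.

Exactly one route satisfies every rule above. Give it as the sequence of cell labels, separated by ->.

The waypoints must appear in the order (1,1), (3,1), (4,4), with no cell reused.
Route from (2,2): up to (1,2), left to (1,1), 3× down (reaching (4,1)), right to (4,2), up to (3,2), right to (3,3), down to (4,3), right to (4,4), 3× up (reaching (1,4)), left to (1,3) — 14 moves in all.
Check: order respected ((1,1) at step 2, (3,1) at step 4, (4,4) at step 10); 14 moves as required.

(2,2) -> (1,2) -> (1,1) -> (2,1) -> (3,1) -> (4,1) -> (4,2) -> (3,2) -> (3,3) -> (4,3) -> (4,4) -> (3,4) -> (2,4) -> (1,4) -> (1,3)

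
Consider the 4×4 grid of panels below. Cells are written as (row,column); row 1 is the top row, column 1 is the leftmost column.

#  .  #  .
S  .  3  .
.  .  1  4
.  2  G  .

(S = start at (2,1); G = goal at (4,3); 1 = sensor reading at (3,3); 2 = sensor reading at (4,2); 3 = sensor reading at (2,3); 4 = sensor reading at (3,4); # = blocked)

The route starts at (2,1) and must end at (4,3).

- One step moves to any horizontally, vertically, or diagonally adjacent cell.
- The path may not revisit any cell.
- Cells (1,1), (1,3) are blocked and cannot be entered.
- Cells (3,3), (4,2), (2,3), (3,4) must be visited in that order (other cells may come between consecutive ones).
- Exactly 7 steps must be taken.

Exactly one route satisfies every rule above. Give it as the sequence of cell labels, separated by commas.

(2,1), (2,2), (3,3), (4,2), (3,2), (2,3), (3,4), (4,3)

The waypoints must appear in the order (3,3), (4,2), (2,3), (3,4), with no cell reused.
Route from (2,1): right to (2,2), down-right to (3,3), down-left to (4,2), up to (3,2), up-right to (2,3), down-right to (3,4), down-left to (4,3) — 7 moves in all.
Check: order respected (1 at step 2, 2 at step 3, 3 at step 5, 4 at step 6); 7 moves as required.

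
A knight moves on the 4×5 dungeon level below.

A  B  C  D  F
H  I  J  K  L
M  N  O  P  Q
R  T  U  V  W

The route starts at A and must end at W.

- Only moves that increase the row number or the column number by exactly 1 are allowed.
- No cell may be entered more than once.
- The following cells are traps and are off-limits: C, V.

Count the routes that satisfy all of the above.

9

A right/down-only route from A to W makes exactly 3 down-moves and 4 right-moves in some order.
With no other constraints that would be C(7,3) = 35 routes.
Subtract routes through each blocked cell (inclusion–exclusion for overlaps): − through C: 10 − through V: 20 + through C&V: 4 → 9.
That gives 9 routes.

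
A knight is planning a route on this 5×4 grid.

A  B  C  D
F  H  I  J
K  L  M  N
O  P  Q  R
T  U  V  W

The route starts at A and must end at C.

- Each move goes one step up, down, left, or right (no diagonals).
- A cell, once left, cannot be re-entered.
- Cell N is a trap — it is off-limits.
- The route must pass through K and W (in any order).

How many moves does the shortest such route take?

12

Any route passes through K and W in some order between A and C. Summing Manhattan distances along each leg and taking the cheapest ordering (A → K → W → C) gives a lower bound of 2 + 5 + 5 = 12 moves.
A route of 12 moves achieves this: A → F → K → O → T → U → V → W → R → Q → M → I → C.
Since 12 matches the lower bound, it is optimal.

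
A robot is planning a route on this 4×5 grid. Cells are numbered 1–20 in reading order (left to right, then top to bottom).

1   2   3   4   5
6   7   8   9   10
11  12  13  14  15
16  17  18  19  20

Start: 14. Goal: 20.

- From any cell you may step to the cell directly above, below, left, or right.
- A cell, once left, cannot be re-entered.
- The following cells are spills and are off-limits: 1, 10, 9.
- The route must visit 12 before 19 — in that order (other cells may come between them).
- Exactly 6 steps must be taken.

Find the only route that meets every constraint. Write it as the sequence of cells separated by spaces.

The waypoints must appear in the order 12, 19, with no cell reused.
Route from 14: left 2 to 12, down 1 to 17, right 3 to 20 — 6 moves in all.
Check: order respected (12 at step 2, 19 at step 5); 6 moves as required.

14 13 12 17 18 19 20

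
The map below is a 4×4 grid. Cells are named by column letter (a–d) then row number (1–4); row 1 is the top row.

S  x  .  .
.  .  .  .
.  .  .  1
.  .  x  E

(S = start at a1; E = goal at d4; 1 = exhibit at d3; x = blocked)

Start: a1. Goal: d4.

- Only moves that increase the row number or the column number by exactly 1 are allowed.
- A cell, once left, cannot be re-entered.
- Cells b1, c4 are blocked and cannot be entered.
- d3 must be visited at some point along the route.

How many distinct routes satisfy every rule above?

A right/down-only route from a1 to d4 makes exactly 3 down-moves and 3 right-moves in some order.
With no other constraints that would be C(6,3) = 20 routes.
Split at d3 and multiply the segment counts (each segment already excludes blocked cells): a1→d3: 4; d3→d4: 1; product = 4.
That gives 4 routes.

4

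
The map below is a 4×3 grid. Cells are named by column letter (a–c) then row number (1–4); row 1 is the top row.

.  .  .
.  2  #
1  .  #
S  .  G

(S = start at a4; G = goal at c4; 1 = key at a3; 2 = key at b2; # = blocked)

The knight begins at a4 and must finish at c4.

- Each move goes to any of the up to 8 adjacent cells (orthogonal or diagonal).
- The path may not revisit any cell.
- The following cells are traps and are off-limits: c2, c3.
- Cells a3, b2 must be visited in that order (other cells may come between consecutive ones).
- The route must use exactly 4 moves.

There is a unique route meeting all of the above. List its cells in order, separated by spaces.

The waypoints must appear in the order a3, b2, with no cell reused.
Route from a4: up 1 to a3, up-right 1 to b2, down 1 to b3, down-right 1 to c4 — 4 moves in all.
Check: order respected (1 at step 1, 2 at step 2); 4 moves as required.

a4 a3 b2 b3 c4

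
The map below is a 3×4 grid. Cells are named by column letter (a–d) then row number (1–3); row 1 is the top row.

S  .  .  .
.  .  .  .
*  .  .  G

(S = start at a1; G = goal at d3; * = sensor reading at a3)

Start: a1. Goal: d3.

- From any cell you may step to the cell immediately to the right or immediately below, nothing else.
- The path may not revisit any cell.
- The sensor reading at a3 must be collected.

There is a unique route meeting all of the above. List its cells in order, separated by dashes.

a1 - a2 - a3 - b3 - c3 - d3

Moves only go right or down, so the column and row indices never decrease.
Route from a1: down 2 to a3, right 3 to d3 — 5 moves in all.
Check: all required cells visited.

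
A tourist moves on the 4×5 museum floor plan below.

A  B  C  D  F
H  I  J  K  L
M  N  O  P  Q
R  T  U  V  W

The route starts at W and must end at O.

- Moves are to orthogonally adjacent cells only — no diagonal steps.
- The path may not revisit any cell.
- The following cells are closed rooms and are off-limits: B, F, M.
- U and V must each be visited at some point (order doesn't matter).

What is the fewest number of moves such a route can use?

Any route passes through U and V in some order between W and O. Summing Manhattan distances along each leg and taking the cheapest ordering (W → V → U → O) gives a lower bound of 1 + 1 + 1 = 3 moves.
A route of 3 moves achieves this: W → V → U → O.
Since 3 matches the lower bound, it is optimal.

3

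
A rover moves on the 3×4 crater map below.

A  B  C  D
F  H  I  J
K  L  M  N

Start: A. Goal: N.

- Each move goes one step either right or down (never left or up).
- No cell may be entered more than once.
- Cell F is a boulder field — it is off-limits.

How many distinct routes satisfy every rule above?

A right/down-only route from A to N makes exactly 2 down-moves and 3 right-moves in some order.
With no other constraints that would be C(5,2) = 10 routes.
Subtract routes through each blocked cell (inclusion–exclusion for overlaps): − through F: 4 → 6.
That gives 6 routes.

6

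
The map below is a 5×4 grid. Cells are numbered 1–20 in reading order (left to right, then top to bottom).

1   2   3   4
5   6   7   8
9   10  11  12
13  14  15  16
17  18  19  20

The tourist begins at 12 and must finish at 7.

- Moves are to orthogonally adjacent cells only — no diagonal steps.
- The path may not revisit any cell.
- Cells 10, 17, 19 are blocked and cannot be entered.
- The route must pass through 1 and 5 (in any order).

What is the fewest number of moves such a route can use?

Any route passes through 1 and 5 in some order between 12 and 7. Summing Manhattan distances along each leg and taking the cheapest ordering (12 → 1 → 5 → 7) gives a lower bound of 5 + 1 + 2 = 8 moves.
A route of 8 moves achieves this: 12 → 8 → 4 → 3 → 2 → 1 → 5 → 6 → 7.
Since 8 matches the lower bound, it is optimal.

8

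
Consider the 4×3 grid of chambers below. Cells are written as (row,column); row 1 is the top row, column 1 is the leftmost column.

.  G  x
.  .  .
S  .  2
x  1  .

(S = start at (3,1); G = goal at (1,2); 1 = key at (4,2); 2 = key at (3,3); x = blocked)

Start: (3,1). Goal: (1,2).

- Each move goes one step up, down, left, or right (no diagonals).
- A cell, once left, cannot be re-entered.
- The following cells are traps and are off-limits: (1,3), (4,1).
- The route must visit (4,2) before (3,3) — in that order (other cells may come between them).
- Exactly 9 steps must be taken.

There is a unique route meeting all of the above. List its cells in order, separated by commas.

The waypoints must appear in the order (4,2), (3,3), with no cell reused.
Route from (3,1): right 1 to (3,2), down 1 to (4,2), right 1 to (4,3), up 2 to (2,3), left 2 to (2,1), up 1 to (1,1), right 1 to (1,2) — 9 moves in all.
Check: order respected (1 at step 2, 2 at step 4); 9 moves as required.

(3,1), (3,2), (4,2), (4,3), (3,3), (2,3), (2,2), (2,1), (1,1), (1,2)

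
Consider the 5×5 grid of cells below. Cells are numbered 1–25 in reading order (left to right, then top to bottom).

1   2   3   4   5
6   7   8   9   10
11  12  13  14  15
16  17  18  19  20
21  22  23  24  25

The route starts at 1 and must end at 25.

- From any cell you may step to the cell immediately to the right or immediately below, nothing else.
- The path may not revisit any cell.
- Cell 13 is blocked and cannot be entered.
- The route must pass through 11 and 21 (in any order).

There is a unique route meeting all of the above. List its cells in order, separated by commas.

Moves only go right or down, so the column and row indices never decrease.
Route from 1: down 4 to 21, right 4 to 25 — 8 moves in all.
Check: all required cells visited.

1, 6, 11, 16, 21, 22, 23, 24, 25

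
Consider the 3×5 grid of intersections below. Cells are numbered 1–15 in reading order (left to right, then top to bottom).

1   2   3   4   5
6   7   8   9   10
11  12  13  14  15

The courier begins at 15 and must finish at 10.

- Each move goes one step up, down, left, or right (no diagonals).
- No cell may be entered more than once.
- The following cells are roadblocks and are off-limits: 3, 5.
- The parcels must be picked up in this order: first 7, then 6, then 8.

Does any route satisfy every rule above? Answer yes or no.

Ignoring the required order, 2 revisit-free routes from 15 to 10 pass through all of 7, 6, and 8; the waypoint orders that occur are 6 → 7 → 8 (2) — never 7 → 6 → 8.

no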